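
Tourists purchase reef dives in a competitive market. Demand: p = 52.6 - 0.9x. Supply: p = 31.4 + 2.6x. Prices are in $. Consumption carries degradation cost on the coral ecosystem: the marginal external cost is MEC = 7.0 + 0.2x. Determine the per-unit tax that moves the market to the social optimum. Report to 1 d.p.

Social marginal benefit = demand − MEC = 45.6 - 1.1x.
Set SMB = MC: 45.6 - 1.1x = 31.4 + 2.6x → x* = 3.8378.
The Pigouvian tax equals MEC at x*: 7.0 + 0.2×3.8378 = 7.7676.

tax = $7.8 per unit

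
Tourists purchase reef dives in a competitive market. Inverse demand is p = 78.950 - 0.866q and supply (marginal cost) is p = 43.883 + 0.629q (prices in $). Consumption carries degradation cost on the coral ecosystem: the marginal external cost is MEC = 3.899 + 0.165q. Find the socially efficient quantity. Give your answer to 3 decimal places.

Social marginal benefit = demand − MEC = 75.051 - 1.031q.
Set SMB = MC: 75.051 - 1.031q = 43.883 + 0.629q → q* = 18.7759.

q* = 18.776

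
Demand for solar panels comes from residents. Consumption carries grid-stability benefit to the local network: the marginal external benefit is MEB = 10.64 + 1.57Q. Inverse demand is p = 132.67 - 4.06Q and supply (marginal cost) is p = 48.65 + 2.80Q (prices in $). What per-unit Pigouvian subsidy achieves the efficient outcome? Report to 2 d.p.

Social marginal benefit = demand + MEB = 143.31 - 2.49Q.
Set SMB = MC: 143.31 - 2.49Q = 48.65 + 2.80Q → Q* = 17.8941.
The Pigouvian subsidy equals MEB at Q*: 10.64 + 1.57×17.8941 = 38.7337.

subsidy = $38.73 per unit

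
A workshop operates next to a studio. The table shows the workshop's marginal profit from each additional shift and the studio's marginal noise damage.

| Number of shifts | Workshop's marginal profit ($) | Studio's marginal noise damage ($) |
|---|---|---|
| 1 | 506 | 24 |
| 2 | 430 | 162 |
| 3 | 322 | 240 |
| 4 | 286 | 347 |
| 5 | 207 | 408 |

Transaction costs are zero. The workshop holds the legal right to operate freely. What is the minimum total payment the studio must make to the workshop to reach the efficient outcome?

$493

Left alone the workshop would choose level 5 (marginal profit stays positive).
Efficient level: k* = 3 (marginal profit ≥ marginal noise damage through 3).
The studio must at least cover the workshop's forgone profit from cutting 5→3: 286 + 207 = 493.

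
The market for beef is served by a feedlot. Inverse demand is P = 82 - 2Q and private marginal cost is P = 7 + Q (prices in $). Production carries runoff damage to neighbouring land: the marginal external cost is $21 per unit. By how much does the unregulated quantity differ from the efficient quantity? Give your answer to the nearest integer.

7 units

Market equilibrium (private): 7 + Q = 82 - 2Q → Q_m = 25.0000.
Social marginal cost = private MC + MEC = 28 + Q.
Set SMC = demand: 28 + Q = 82 - 2Q → Q* = 18.0000.
Gap = |25.0000 − 18.0000| = 7.0000.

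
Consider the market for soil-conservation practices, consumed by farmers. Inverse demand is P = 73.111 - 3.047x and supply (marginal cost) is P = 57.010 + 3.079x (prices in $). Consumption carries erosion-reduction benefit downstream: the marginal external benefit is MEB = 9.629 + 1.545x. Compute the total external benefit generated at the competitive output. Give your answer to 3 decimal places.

$30.644

Market equilibrium (private): 57.010 + 3.079x = 73.111 - 3.047x → x_m = 2.6283.
Total external benefit = ∫₀^{x_m} (9.629 + 1.545x) dx = 9.629×2.6283 + ½×1.545×2.6283² = 30.6443.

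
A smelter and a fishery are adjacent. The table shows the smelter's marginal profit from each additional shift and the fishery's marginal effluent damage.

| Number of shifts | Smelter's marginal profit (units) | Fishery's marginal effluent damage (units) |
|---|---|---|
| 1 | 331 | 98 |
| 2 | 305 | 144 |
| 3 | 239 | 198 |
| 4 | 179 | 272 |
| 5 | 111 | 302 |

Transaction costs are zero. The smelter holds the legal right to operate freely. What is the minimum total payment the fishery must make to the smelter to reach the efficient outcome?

290

Left alone the smelter would choose level 5 (marginal profit stays positive).
Efficient level: k* = 3 (marginal profit ≥ marginal effluent damage through 3).
The fishery must at least cover the smelter's forgone profit from cutting 5→3: 179 + 111 = 290.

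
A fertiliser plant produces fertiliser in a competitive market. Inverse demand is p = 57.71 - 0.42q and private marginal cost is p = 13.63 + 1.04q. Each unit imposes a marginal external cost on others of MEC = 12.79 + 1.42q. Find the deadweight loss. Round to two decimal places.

DWL = 537.90

Market equilibrium (private): 13.63 + 1.04q = 57.71 - 0.42q → q_m = 30.1918.
Social marginal cost = private MC + MEC = 26.42 + 2.46q.
Set SMC = demand: 26.42 + 2.46q = 57.71 - 0.42q → q* = 10.8646.
The loss is the area between SMC and demand from q* to q_m; with linear curves that's a triangle of height MEC(q_m).
DWL = ½ × 19.3272 × 55.6623 = 537.8982.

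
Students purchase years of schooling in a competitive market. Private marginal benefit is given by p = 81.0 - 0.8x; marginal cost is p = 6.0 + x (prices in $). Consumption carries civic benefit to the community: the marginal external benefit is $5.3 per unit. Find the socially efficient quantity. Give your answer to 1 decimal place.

x* = 44.6

Social marginal benefit = demand + MEB = 86.3 - 0.8x.
Set SMB = MC: 86.3 - 0.8x = 6.0 + x → x* = 44.6111.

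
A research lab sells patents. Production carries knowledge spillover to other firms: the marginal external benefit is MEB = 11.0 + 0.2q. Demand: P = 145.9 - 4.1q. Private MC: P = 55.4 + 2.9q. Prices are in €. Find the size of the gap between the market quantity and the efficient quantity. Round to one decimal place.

Market equilibrium (private): 55.4 + 2.9q = 145.9 - 4.1q → q_m = 12.9286.
Social marginal cost = private MC − MEB = 44.4 + 2.7q.
Set SMC = demand: 44.4 + 2.7q = 145.9 - 4.1q → q* = 14.9265.
Gap = |12.9286 − 14.9265| = 1.9979.

2.0 units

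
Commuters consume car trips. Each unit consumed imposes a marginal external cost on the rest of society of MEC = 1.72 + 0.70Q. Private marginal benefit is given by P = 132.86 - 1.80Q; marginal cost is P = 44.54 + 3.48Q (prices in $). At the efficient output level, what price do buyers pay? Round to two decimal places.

Social marginal benefit = demand − MEC = 131.14 - 2.50Q.
Set SMB = MC: 131.14 - 2.50Q = 44.54 + 3.48Q → Q* = 14.4816.
Consumer price on the demand curve at Q*: 132.86 − 1.80×14.4816 = 106.7931.

P = $106.79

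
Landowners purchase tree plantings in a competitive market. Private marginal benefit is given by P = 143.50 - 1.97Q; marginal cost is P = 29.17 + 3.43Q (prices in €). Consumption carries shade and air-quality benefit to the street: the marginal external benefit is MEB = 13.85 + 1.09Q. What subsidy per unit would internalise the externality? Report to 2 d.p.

subsidy = €46.27 per unit

Social marginal benefit = demand + MEB = 157.35 - 0.88Q.
Set SMB = MC: 157.35 - 0.88Q = 29.17 + 3.43Q → Q* = 29.7401.
The Pigouvian subsidy equals MEB at Q*: 13.85 + 1.09×29.7401 = 46.2667.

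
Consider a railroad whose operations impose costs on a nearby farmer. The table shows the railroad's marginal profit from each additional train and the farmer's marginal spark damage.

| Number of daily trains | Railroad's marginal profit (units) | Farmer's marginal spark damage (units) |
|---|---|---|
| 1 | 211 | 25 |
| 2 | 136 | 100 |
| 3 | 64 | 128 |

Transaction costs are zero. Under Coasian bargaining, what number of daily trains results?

Bargaining reaches the level where marginal profit last exceeds marginal spark damage.
That holds through level 2 (136 ≥ 100) but not at 3 (64 < 128).

2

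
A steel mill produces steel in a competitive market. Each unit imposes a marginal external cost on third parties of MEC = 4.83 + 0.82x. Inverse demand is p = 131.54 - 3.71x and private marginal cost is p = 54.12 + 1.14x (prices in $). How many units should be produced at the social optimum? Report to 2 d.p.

Social marginal cost = private MC + MEC = 58.95 + 1.96x.
Set SMC = demand: 58.95 + 1.96x = 131.54 - 3.71x → x* = 12.8025.

x* = 12.80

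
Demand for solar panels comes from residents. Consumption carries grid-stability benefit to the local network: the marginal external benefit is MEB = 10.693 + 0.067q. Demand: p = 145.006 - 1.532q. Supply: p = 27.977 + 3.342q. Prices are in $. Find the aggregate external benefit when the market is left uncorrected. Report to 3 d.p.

$276.062

Market equilibrium (private): 27.977 + 3.342q = 145.006 - 1.532q → q_m = 24.0109.
Total external benefit = ∫₀^{q_m} (10.693 + 0.067q) dq = 10.693×24.0109 + ½×0.067×24.0109² = 276.0621.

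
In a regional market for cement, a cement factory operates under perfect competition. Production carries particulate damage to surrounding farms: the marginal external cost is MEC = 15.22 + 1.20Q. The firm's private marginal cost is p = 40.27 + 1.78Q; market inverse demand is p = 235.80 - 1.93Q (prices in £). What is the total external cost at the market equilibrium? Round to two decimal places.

£2468.74

Market equilibrium (private): 40.27 + 1.78Q = 235.80 - 1.93Q → Q_m = 52.7035.
Total external cost = ∫₀^{Q_m} (15.22 + 1.20Q) dQ = 15.22×52.7035 + ½×1.20×52.7035² = 2468.7426.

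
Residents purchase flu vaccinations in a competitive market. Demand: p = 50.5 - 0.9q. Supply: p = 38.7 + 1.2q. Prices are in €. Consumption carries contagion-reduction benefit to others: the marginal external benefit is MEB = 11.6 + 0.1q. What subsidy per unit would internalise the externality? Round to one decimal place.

Social marginal benefit = demand + MEB = 62.1 - 0.8q.
Set SMB = MC: 62.1 - 0.8q = 38.7 + 1.2q → q* = 11.7000.
The Pigouvian subsidy equals MEB at q*: 11.6 + 0.1×11.7000 = 12.7700.

subsidy = €12.8 per unit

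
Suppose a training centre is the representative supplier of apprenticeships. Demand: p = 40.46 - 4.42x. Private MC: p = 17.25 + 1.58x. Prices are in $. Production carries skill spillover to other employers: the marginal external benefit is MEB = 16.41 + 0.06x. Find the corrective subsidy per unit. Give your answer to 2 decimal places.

subsidy = $16.81 per unit

Social marginal cost = private MC − MEB = 0.84 + 1.52x.
Set SMC = demand: 0.84 + 1.52x = 40.46 - 4.42x → x* = 6.6700.
The Pigouvian subsidy equals MEB at x*: 16.41 + 0.06×6.6700 = 16.8102.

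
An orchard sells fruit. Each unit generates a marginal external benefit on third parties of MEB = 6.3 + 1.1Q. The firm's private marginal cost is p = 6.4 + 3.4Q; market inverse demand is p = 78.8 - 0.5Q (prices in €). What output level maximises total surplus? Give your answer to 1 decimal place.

Q* = 28.1

Social marginal cost = private MC − MEB = 0.1 + 2.3Q.
Set SMC = demand: 0.1 + 2.3Q = 78.8 - 0.5Q → Q* = 28.1071.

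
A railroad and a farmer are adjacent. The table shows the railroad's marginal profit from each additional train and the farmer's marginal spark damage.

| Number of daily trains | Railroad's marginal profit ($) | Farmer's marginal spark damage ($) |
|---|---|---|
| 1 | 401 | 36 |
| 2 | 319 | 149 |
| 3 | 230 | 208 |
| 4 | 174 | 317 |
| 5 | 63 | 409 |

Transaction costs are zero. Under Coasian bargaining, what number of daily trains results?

Bargaining reaches the level where marginal profit last exceeds marginal spark damage.
That holds through level 3 (230 ≥ 208) but not at 4 (174 < 317).

3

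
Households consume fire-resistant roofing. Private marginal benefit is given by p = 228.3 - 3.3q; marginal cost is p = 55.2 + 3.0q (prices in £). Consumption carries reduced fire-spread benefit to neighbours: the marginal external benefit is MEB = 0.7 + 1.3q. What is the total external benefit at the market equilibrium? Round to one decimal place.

Market equilibrium (private): 55.2 + 3.0q = 228.3 - 3.3q → q_m = 27.4762.
Total external benefit = ∫₀^{q_m} (0.7 + 1.3q) dq = 0.7×27.4762 + ½×1.3×27.4762² = 509.9454.

£509.9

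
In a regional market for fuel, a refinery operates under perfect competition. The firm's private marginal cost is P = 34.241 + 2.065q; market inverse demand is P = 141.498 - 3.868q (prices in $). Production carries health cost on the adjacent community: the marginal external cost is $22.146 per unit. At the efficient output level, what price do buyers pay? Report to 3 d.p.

P = $86.010

Social marginal cost = private MC + MEC = 56.387 + 2.065q.
Set SMC = demand: 56.387 + 2.065q = 141.498 - 3.868q → q* = 14.3454.
Consumer price on the demand curve at q*: 141.498 − 3.868×14.3454 = 86.0100.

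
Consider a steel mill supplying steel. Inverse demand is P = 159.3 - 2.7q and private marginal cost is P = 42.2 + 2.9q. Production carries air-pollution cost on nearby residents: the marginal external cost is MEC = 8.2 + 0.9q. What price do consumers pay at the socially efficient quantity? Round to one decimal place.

Social marginal cost = private MC + MEC = 50.4 + 3.8q.
Set SMC = demand: 50.4 + 3.8q = 159.3 - 2.7q → q* = 16.7538.
Consumer price on the demand curve at q*: 159.3 − 2.7×16.7538 = 114.0647.

P = 114.1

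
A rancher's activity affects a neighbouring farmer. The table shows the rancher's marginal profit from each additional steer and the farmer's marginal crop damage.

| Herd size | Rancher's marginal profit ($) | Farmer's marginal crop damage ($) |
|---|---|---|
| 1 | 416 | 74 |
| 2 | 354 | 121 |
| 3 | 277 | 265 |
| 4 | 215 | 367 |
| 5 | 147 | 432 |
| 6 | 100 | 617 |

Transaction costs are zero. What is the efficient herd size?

Bargaining reaches the level where marginal profit last exceeds marginal crop damage.
That holds through level 3 (277 ≥ 265) but not at 4 (215 < 367).

3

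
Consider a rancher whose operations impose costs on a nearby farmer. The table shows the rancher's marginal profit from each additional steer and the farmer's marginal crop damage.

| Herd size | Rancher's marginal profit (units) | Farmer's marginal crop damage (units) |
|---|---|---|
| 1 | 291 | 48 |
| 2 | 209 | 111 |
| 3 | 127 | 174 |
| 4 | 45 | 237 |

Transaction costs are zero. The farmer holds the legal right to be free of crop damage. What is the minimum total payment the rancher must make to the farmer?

159

Efficient level: marginal profit ≥ marginal crop damage through level 2, so k* = 2.
With the farmer holding the right, the rancher must at least compensate total damage at k*: 48 + 111 = 159.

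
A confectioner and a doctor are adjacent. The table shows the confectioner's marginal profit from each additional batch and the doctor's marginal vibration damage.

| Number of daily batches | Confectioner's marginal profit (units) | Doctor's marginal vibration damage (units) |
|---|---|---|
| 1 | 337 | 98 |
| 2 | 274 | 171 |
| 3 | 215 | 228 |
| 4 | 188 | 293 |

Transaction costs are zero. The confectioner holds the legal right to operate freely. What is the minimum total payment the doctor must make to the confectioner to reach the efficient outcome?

403

Left alone the confectioner would choose level 4 (marginal profit stays positive).
Efficient level: k* = 2 (marginal profit ≥ marginal vibration damage through 2).
The doctor must at least cover the confectioner's forgone profit from cutting 4→2: 215 + 188 = 403.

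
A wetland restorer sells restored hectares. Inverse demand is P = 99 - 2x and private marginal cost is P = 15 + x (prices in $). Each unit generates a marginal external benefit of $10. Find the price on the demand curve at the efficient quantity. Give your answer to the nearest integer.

Social marginal cost = private MC − MEB = 5 + x.
Set SMC = demand: 5 + x = 99 - 2x → x* = 31.3333.
Consumer price on the demand curve at x*: 99 − 2×31.3333 = 36.3334.

P = $36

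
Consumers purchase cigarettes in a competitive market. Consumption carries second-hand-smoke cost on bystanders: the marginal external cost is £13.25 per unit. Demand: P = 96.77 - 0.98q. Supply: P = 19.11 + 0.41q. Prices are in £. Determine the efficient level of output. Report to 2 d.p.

q* = 46.34

Social marginal benefit = demand − MEC = 83.52 - 0.98q.
Set SMB = MC: 83.52 - 0.98q = 19.11 + 0.41q → q* = 46.3381.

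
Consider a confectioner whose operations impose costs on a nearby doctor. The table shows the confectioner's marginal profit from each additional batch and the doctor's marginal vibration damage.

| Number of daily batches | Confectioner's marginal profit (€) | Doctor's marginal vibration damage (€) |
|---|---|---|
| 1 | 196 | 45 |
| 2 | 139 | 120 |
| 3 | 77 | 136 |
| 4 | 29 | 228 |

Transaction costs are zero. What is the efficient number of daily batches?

Bargaining reaches the level where marginal profit last exceeds marginal vibration damage.
That holds through level 2 (139 ≥ 120) but not at 3 (77 < 136).

2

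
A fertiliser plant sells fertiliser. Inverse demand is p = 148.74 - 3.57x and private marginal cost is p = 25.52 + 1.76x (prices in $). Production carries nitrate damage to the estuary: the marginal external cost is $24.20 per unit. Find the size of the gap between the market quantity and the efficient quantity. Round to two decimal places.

4.54 units

Market equilibrium (private): 25.52 + 1.76x = 148.74 - 3.57x → x_m = 23.1182.
Social marginal cost = private MC + MEC = 49.72 + 1.76x.
Set SMC = demand: 49.72 + 1.76x = 148.74 - 3.57x → x* = 18.5779.
Gap = |23.1182 − 18.5779| = 4.5403.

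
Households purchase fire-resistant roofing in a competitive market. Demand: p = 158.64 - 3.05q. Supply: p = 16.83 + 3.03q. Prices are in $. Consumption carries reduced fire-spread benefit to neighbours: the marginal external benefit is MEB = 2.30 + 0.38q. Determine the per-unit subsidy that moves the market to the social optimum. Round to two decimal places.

Social marginal benefit = demand + MEB = 160.94 - 2.67q.
Set SMB = MC: 160.94 - 2.67q = 16.83 + 3.03q → q* = 25.2825.
The Pigouvian subsidy equals MEB at q*: 2.30 + 0.38×25.2825 = 11.9074.

subsidy = $11.91 per unit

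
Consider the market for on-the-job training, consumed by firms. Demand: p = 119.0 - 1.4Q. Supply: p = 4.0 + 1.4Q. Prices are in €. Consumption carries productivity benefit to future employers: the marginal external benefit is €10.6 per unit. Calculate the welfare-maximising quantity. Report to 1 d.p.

Q* = 44.9

Social marginal benefit = demand + MEB = 129.6 - 1.4Q.
Set SMB = MC: 129.6 - 1.4Q = 4.0 + 1.4Q → Q* = 44.8571.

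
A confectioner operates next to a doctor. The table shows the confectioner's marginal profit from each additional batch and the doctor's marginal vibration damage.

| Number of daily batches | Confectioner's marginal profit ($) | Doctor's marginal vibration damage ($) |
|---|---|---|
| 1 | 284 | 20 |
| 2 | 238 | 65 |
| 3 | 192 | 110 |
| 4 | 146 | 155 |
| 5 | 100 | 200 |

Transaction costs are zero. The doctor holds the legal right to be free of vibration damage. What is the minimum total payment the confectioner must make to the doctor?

$195

Efficient level: marginal profit ≥ marginal vibration damage through level 3, so k* = 3.
With the doctor holding the right, the confectioner must at least compensate total damage at k*: 20 + 65 + 110 = 195.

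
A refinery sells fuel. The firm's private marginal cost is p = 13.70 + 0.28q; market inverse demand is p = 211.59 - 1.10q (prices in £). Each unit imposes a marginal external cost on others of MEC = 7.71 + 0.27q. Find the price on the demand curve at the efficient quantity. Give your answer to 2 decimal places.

Social marginal cost = private MC + MEC = 21.41 + 0.55q.
Set SMC = demand: 21.41 + 0.55q = 211.59 - 1.10q → q* = 115.2606.
Consumer price on the demand curve at q*: 211.59 − 1.10×115.2606 = 84.8033.

P = £84.80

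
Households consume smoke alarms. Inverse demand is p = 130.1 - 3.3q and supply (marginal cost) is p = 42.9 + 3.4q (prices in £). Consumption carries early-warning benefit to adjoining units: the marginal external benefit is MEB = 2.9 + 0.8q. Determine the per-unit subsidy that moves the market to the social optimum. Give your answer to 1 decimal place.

subsidy = £15.1 per unit

Social marginal benefit = demand + MEB = 133.0 - 2.5q.
Set SMB = MC: 133.0 - 2.5q = 42.9 + 3.4q → q* = 15.2712.
The Pigouvian subsidy equals MEB at q*: 2.9 + 0.8×15.2712 = 15.1170.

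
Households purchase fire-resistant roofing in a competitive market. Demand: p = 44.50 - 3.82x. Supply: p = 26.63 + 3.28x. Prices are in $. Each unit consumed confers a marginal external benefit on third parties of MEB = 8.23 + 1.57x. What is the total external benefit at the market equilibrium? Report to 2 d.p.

Market equilibrium (private): 26.63 + 3.28x = 44.50 - 3.82x → x_m = 2.5169.
Total external benefit = ∫₀^{x_m} (8.23 + 1.57x) dx = 8.23×2.5169 + ½×1.57×2.5169² = 25.6869.

$25.69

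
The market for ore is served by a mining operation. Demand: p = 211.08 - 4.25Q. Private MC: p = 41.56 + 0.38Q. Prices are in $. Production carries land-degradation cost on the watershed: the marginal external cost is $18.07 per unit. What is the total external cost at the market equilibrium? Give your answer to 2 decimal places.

Market equilibrium (private): 41.56 + 0.38Q = 211.08 - 4.25Q → Q_m = 36.6134.
Total external cost = MEC × Q_m = 18.07 × 36.6134 = 661.6041.

$661.60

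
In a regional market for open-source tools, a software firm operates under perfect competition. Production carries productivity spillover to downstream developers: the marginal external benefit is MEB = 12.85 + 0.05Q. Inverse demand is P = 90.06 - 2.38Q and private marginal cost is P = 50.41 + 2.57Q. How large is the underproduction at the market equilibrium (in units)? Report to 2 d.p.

2.70 units

Market equilibrium (private): 50.41 + 2.57Q = 90.06 - 2.38Q → Q_m = 8.0101.
Social marginal cost = private MC − MEB = 37.56 + 2.52Q.
Set SMC = demand: 37.56 + 2.52Q = 90.06 - 2.38Q → Q* = 10.7143.
Gap = |8.0101 − 10.7143| = 2.7042.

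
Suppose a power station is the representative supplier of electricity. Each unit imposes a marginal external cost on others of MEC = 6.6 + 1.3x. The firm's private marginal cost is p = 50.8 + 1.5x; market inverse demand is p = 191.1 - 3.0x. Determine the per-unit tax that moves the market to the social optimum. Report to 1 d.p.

tax = 36.6 per unit

Social marginal cost = private MC + MEC = 57.4 + 2.8x.
Set SMC = demand: 57.4 + 2.8x = 191.1 - 3.0x → x* = 23.0517.
The Pigouvian tax equals MEC at x*: 6.6 + 1.3×23.0517 = 36.5672.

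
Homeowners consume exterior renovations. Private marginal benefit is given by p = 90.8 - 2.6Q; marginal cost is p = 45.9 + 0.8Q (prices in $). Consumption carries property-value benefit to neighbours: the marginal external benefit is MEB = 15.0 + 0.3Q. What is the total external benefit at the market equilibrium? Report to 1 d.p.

Market equilibrium (private): 45.9 + 0.8Q = 90.8 - 2.6Q → Q_m = 13.2059.
Total external benefit = ∫₀^{Q_m} (15.0 + 0.3Q) dQ = 15.0×13.2059 + ½×0.3×13.2059² = 224.2479.

$224.2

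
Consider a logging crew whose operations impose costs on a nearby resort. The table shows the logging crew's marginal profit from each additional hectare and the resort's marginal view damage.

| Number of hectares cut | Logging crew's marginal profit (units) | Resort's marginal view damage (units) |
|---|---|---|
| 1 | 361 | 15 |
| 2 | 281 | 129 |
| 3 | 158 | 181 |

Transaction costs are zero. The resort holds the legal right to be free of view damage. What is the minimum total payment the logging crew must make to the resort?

144

Efficient level: marginal profit ≥ marginal view damage through level 2, so k* = 2.
With the resort holding the right, the logging crew must at least compensate total damage at k*: 15 + 129 = 144.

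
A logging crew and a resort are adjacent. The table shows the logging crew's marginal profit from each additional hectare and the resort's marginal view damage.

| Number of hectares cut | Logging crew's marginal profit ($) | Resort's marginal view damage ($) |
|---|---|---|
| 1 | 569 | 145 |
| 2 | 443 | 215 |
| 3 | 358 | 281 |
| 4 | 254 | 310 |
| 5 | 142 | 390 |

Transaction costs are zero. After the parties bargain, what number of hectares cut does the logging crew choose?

Bargaining reaches the level where marginal profit last exceeds marginal view damage.
That holds through level 3 (358 ≥ 281) but not at 4 (254 < 310).

3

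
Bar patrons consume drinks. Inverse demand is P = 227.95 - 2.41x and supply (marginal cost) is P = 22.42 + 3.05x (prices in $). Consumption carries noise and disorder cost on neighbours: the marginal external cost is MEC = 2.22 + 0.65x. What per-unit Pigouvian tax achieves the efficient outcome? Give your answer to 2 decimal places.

tax = $23.85 per unit

Social marginal benefit = demand − MEC = 225.73 - 3.06x.
Set SMB = MC: 225.73 - 3.06x = 22.42 + 3.05x → x* = 33.2750.
The Pigouvian tax equals MEC at x*: 2.22 + 0.65×33.2750 = 23.8488.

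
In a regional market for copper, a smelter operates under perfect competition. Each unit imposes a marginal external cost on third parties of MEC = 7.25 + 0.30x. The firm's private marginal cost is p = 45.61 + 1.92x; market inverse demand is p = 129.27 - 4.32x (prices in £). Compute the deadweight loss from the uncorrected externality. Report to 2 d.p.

DWL = £9.71

Market equilibrium (private): 45.61 + 1.92x = 129.27 - 4.32x → x_m = 13.4071.
Social marginal cost = private MC + MEC = 52.86 + 2.22x.
Set SMC = demand: 52.86 + 2.22x = 129.27 - 4.32x → x* = 11.6835.
Height of the DWL triangle at x_m is SMC(x_m) − demand(x_m) = MEC(x_m) = 11.2721.
DWL = ½ × 1.7236 × 11.2721 = 9.7143.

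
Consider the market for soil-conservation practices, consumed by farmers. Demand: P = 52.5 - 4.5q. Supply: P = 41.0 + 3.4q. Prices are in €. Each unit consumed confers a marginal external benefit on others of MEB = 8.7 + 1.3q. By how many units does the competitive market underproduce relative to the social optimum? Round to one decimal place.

1.6 units

Market equilibrium (private): 41.0 + 3.4q = 52.5 - 4.5q → q_m = 1.4557.
Social marginal benefit = demand + MEB = 61.2 - 3.2q.
Set SMB = MC: 61.2 - 3.2q = 41.0 + 3.4q → q* = 3.0606.
Gap = |1.4557 − 3.0606| = 1.6049.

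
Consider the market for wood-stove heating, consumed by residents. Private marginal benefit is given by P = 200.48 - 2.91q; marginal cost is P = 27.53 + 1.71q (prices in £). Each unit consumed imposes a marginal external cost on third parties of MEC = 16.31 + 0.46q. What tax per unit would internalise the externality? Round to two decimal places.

tax = £30.49 per unit

Social marginal benefit = demand − MEC = 184.17 - 3.37q.
Set SMB = MC: 184.17 - 3.37q = 27.53 + 1.71q → q* = 30.8346.
The Pigouvian tax equals MEC at q*: 16.31 + 0.46×30.8346 = 30.4939.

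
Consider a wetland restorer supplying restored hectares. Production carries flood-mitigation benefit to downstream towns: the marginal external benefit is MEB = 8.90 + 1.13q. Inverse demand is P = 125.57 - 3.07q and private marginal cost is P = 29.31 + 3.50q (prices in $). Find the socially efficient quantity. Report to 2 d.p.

Social marginal cost = private MC − MEB = 20.41 + 2.37q.
Set SMC = demand: 20.41 + 2.37q = 125.57 - 3.07q → q* = 19.3309.

q* = 19.33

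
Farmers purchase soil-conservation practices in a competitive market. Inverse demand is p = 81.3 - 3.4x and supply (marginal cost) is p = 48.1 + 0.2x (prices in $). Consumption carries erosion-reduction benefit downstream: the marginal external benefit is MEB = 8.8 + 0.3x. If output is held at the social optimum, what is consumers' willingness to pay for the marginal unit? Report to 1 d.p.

P = $38.0

Social marginal benefit = demand + MEB = 90.1 - 3.1x.
Set SMB = MC: 90.1 - 3.1x = 48.1 + 0.2x → x* = 12.7273.
Consumer price on the demand curve at x*: 81.3 − 3.4×12.7273 = 38.0272.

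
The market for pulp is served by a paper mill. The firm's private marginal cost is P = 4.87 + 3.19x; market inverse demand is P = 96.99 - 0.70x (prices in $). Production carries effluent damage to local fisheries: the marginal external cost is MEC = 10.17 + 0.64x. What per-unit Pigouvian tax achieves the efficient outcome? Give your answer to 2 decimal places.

Social marginal cost = private MC + MEC = 15.04 + 3.83x.
Set SMC = demand: 15.04 + 3.83x = 96.99 - 0.70x → x* = 18.0905.
The Pigouvian tax equals MEC at x*: 10.17 + 0.64×18.0905 = 21.7479.

tax = $21.75 per unit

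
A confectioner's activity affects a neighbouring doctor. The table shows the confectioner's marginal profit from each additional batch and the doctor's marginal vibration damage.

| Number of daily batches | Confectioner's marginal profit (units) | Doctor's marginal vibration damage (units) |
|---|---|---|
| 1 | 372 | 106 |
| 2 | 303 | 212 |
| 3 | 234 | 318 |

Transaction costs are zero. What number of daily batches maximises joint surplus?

2

Bargaining reaches the level where marginal profit last exceeds marginal vibration damage.
That holds through level 2 (303 ≥ 212) but not at 3 (234 < 318).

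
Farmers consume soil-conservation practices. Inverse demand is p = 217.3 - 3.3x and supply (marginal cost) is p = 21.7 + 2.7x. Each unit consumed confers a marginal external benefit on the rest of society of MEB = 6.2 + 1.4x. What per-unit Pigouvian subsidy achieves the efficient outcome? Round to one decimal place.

Social marginal benefit = demand + MEB = 223.5 - 1.9x.
Set SMB = MC: 223.5 - 1.9x = 21.7 + 2.7x → x* = 43.8696.
The Pigouvian subsidy equals MEB at x*: 6.2 + 1.4×43.8696 = 67.6174.

subsidy = 67.6 per unit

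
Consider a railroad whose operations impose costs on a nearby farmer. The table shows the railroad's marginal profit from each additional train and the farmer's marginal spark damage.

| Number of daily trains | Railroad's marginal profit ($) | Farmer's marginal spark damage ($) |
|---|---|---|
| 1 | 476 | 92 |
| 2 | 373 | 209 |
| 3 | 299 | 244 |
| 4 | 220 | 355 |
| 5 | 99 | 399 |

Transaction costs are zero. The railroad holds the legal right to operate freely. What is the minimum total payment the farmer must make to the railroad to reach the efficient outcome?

Left alone the railroad would choose level 5 (marginal profit stays positive).
Efficient level: k* = 3 (marginal profit ≥ marginal spark damage through 3).
The farmer must at least cover the railroad's forgone profit from cutting 5→3: 220 + 99 = 319.

$319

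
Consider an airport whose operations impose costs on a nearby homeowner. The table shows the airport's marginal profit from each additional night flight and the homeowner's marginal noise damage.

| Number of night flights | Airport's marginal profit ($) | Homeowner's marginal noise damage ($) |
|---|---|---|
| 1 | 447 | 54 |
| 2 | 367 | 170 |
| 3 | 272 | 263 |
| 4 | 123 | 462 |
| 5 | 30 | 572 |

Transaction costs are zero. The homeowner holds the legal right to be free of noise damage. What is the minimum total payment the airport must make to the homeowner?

$487

Efficient level: marginal profit ≥ marginal noise damage through level 3, so k* = 3.
With the homeowner holding the right, the airport must at least compensate total damage at k*: 54 + 170 + 263 = 487.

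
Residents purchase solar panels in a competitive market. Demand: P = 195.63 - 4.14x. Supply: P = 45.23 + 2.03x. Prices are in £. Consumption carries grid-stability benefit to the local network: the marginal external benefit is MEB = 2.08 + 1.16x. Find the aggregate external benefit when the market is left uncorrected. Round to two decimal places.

Market equilibrium (private): 45.23 + 2.03x = 195.63 - 4.14x → x_m = 24.3760.
Total external benefit = ∫₀^{x_m} (2.08 + 1.16x) dx = 2.08×24.3760 + ½×1.16×24.3760² = 395.3319.

£395.33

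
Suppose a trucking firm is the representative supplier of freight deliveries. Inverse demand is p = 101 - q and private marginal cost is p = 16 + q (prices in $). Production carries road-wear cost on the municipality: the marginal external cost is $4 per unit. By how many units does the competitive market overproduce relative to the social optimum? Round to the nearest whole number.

2 units

Market equilibrium (private): 16 + q = 101 - q → q_m = 42.5000.
Social marginal cost = private MC + MEC = 20 + q.
Set SMC = demand: 20 + q = 101 - q → q* = 40.5000.
Gap = |42.5000 − 40.5000| = 2.0000.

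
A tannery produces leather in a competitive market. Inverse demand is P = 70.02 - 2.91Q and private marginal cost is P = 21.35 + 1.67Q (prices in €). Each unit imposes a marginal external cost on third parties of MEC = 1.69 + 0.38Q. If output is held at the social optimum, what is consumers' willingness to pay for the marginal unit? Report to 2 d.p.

P = €42.46

Social marginal cost = private MC + MEC = 23.04 + 2.05Q.
Set SMC = demand: 23.04 + 2.05Q = 70.02 - 2.91Q → Q* = 9.4718.
Consumer price on the demand curve at Q*: 70.02 − 2.91×9.4718 = 42.4571.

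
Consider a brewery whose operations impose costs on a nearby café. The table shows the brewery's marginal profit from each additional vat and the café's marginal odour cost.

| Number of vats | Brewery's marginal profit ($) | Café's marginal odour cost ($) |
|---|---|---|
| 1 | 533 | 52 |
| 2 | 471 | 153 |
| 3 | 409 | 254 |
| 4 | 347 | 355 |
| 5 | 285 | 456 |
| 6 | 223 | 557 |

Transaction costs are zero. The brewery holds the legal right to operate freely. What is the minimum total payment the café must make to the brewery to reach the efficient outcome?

Left alone the brewery would choose level 6 (marginal profit stays positive).
Efficient level: k* = 3 (marginal profit ≥ marginal odour cost through 3).
The café must at least cover the brewery's forgone profit from cutting 6→3: 347 + 285 + 223 = 855.

$855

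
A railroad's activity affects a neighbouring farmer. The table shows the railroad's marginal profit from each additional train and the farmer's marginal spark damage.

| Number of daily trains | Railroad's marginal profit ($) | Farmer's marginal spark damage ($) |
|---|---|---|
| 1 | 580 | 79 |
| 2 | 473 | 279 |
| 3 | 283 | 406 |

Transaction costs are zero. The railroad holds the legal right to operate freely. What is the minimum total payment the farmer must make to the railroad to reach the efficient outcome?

Left alone the railroad would choose level 3 (marginal profit stays positive).
Efficient level: k* = 2 (marginal profit ≥ marginal spark damage through 2).
The farmer must at least cover the railroad's forgone profit from cutting 3→2: 283 = 283.

$283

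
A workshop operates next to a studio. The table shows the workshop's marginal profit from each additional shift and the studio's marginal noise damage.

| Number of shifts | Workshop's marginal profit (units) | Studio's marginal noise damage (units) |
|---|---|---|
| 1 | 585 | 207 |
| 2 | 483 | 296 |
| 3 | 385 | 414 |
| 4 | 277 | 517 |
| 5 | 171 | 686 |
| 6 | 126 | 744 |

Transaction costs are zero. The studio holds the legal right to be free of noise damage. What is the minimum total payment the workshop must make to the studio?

Efficient level: marginal profit ≥ marginal noise damage through level 2, so k* = 2.
With the studio holding the right, the workshop must at least compensate total damage at k*: 207 + 296 = 503.

503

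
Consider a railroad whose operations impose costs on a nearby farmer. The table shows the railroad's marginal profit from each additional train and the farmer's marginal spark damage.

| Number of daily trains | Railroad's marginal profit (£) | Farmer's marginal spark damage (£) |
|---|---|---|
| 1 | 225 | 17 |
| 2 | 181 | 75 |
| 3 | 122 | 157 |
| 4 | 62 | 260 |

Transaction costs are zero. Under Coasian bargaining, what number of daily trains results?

Bargaining reaches the level where marginal profit last exceeds marginal spark damage.
That holds through level 2 (181 ≥ 75) but not at 3 (122 < 157).

2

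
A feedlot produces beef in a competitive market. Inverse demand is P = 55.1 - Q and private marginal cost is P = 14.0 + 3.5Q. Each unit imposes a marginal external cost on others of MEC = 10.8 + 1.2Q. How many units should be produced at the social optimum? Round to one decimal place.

Q* = 5.3

Social marginal cost = private MC + MEC = 24.8 + 4.7Q.
Set SMC = demand: 24.8 + 4.7Q = 55.1 - Q → Q* = 5.3158.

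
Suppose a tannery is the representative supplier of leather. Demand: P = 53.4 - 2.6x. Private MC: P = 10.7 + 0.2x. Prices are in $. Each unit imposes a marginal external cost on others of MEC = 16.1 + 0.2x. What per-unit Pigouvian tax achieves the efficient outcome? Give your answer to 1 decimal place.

tax = $17.9 per unit

Social marginal cost = private MC + MEC = 26.8 + 0.4x.
Set SMC = demand: 26.8 + 0.4x = 53.4 - 2.6x → x* = 8.8667.
The Pigouvian tax equals MEC at x*: 16.1 + 0.2×8.8667 = 17.8733.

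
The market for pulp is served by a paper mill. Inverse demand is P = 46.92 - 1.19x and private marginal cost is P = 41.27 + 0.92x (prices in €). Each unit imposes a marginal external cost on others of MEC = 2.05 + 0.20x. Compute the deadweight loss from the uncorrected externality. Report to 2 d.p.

Market equilibrium (private): 41.27 + 0.92x = 46.92 - 1.19x → x_m = 2.6777.
Social marginal cost = private MC + MEC = 43.32 + 1.12x.
Set SMC = demand: 43.32 + 1.12x = 46.92 - 1.19x → x* = 1.5584.
The loss is the area between SMC and demand from x* to x_m; with linear curves that's a triangle of height MEC(x_m).
DWL = ½ × 1.1193 × 2.5855 = 1.4470.

DWL = €1.45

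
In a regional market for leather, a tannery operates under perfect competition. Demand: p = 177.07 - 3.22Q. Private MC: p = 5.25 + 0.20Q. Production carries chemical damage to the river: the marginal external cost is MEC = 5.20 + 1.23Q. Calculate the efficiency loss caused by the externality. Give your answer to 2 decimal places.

DWL = 482.61

Market equilibrium (private): 5.25 + 0.20Q = 177.07 - 3.22Q → Q_m = 50.2398.
Social marginal cost = private MC + MEC = 10.45 + 1.43Q.
Set SMC = demand: 10.45 + 1.43Q = 177.07 - 3.22Q → Q* = 35.8323.
The loss is the area between SMC and demand from Q* to Q_m; with linear curves that's a triangle of height MEC(Q_m).
DWL = ½ × 14.4075 × 66.9949 = 482.6145.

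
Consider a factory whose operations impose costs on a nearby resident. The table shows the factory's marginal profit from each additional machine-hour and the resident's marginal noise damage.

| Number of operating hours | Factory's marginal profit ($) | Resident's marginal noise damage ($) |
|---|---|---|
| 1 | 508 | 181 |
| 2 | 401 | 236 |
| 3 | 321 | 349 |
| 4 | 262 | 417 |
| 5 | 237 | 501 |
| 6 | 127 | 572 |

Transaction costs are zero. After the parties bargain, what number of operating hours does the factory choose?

Bargaining reaches the level where marginal profit last exceeds marginal noise damage.
That holds through level 2 (401 ≥ 236) but not at 3 (321 < 349).

2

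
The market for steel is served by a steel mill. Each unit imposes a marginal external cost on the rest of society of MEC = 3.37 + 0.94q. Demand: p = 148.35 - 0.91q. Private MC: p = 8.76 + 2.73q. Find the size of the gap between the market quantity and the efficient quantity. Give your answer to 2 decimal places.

Market equilibrium (private): 8.76 + 2.73q = 148.35 - 0.91q → q_m = 38.3489.
Social marginal cost = private MC + MEC = 12.13 + 3.67q.
Set SMC = demand: 12.13 + 3.67q = 148.35 - 0.91q → q* = 29.7424.
Gap = |38.3489 − 29.7424| = 8.6065.

8.61 units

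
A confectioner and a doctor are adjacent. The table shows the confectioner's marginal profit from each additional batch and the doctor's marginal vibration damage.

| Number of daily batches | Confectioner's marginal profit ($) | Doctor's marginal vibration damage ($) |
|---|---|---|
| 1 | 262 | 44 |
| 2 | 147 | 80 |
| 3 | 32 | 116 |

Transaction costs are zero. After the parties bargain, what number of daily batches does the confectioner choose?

Bargaining reaches the level where marginal profit last exceeds marginal vibration damage.
That holds through level 2 (147 ≥ 80) but not at 3 (32 < 116).

2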